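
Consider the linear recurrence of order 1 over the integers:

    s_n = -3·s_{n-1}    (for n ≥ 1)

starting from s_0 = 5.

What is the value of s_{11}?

s_1 = -3·5 = -15
s_2 = -3·-15 = 45
s_3 = -3·45 = -135
s_4 = -3·-135 = 405
s_5 = -3·405 = -1215
s_6 = -3·-1215 = 3645
s_7 = -3·3645 = -10935
s_8 = -3·-10935 = 32805
s_9 = -3·32805 = -98415
s_10 = -3·-98415 = 295245
s_11 = -3·295245 = -885735

-885735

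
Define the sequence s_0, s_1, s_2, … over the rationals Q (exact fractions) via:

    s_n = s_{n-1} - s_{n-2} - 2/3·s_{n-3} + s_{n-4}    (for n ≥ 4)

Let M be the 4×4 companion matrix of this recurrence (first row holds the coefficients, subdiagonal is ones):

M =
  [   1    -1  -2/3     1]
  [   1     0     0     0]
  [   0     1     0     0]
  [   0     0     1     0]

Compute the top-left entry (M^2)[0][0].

(M^2)[0][0] is the top entry after applying M 2 times to the unit state (1, 0, 0, 0). Equivalently it is h_{5} for the auxiliary sequence (h_n) obeying the same recurrence with h_3 = 1 and h_i = 0 for 0 ≤ i < 3:
h_4 = 1·1 + -1·0 + -2/3·0 + 1·0 = 1
h_5 = 1·1 + -1·1 + -2/3·0 + 1·0 = 0

0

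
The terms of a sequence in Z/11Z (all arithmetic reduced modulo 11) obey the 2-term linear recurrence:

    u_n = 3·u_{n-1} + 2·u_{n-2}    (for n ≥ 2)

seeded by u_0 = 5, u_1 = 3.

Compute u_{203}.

u_2 = 3·3 + 2·5 = 8
u_3 = 3·8 + 2·3 = 8
u_4 = 3·8 + 2·8 = 7
u_5 = 3·7 + 2·8 = 4
u_6 = 3·4 + 2·7 = 4
u_7 = 3·4 + 2·4 = 9
u_8 = 3·9 + 2·4 = 2
u_9 = 3·2 + 2·9 = 2
u_10 = 3·2 + 2·2 = 10
u_11 = 3·10 + 2·2 = 1
u_12 = 3·1 + 2·10 = 1
u_13 = 3·1 + 2·1 = 5
u_14 = 3·5 + 2·1 = 6
u_15 = 3·6 + 2·5 = 6
u_16 = 3·6 + 2·6 = 8
u_17 = 3·8 + 2·6 = 3
u_18 = 3·3 + 2·8 = 3
u_19 = 3·3 + 2·3 = 4
u_20 = 3·4 + 2·3 = 7
u_21 = 3·7 + 2·4 = 7
u_22 = 3·7 + 2·7 = 2
u_23 = 3·2 + 2·7 = 9
u_24 = 3·9 + 2·2 = 9
u_25 = 3·9 + 2·9 = 1
u_26 = 3·1 + 2·9 = 10
u_27 = 3·10 + 2·1 = 10
u_28 = 3·10 + 2·10 = 6
u_29 = 3·6 + 2·10 = 5
u_30 = 3·5 + 2·6 = 5
u_31 = 3·5 + 2·5 = 3
(u_30, u_31) = (5, 3) = (u_0, u_1), so the sequence has period 30.
203 ≡ 23 (mod 30), hence u_203 = u_23 = 9.

9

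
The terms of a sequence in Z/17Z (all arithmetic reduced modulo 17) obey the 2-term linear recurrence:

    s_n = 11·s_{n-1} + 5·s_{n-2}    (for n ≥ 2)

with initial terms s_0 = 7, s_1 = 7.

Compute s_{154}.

7

s_2 = 11·7 + 5·7 = 10
s_3 = 11·10 + 5·7 = 9
s_4 = 11·9 + 5·10 = 13
s_5 = 11·13 + 5·9 = 1
s_6 = 11·1 + 5·13 = 8
s_7 = 11·8 + 5·1 = 8
s_8 = 11·8 + 5·8 = 9
s_9 = 11·9 + 5·8 = 3
s_10 = 11·3 + 5·9 = 10
s_11 = 11·10 + 5·3 = 6
s_12 = 11·6 + 5·10 = 14
s_13 = 11·14 + 5·6 = 14
s_14 = 11·14 + 5·14 = 3
s_15 = 11·3 + 5·14 = 1
s_16 = 11·1 + 5·3 = 9
s_17 = 11·9 + 5·1 = 2
s_18 = 11·2 + 5·9 = 16
s_19 = 11·16 + 5·2 = 16
s_20 = 11·16 + 5·16 = 1
s_21 = 11·1 + 5·16 = 6
s_22 = 11·6 + 5·1 = 3
s_23 = 11·3 + 5·6 = 12
s_24 = 11·12 + 5·3 = 11
s_25 = 11·11 + 5·12 = 11
s_26 = 11·11 + 5·11 = 6
s_27 = 11·6 + 5·11 = 2
s_28 = 11·2 + 5·6 = 1
s_29 = 11·1 + 5·2 = 4
s_30 = 11·4 + 5·1 = 15
s_31 = 11·15 + 5·4 = 15
s_32 = 11·15 + 5·15 = 2
s_33 = 11·2 + 5·15 = 12
s_34 = 11·12 + 5·2 = 6
s_35 = 11·6 + 5·12 = 7
s_36 = 11·7 + 5·6 = 5
s_37 = 11·5 + 5·7 = 5
s_38 = 11·5 + 5·5 = 12
s_39 = 11·12 + 5·5 = 4
s_40 = 11·4 + 5·12 = 2
s_41 = 11·2 + 5·4 = 8
s_42 = 11·8 + 5·2 = 13
s_43 = 11·13 + 5·8 = 13
s_44 = 11·13 + 5·13 = 4
s_45 = 11·4 + 5·13 = 7
s_46 = 11·7 + 5·4 = 12
s_47 = 11·12 + 5·7 = 14
s_48 = 11·14 + 5·12 = 10
s_49 = 11·10 + 5·14 = 10
s_50 = 11·10 + 5·10 = 7
s_51 = 11·7 + 5·10 = 8
s_52 = 11·8 + 5·7 = 4
s_53 = 11·4 + 5·8 = 16
s_54 = 11·16 + 5·4 = 9
s_55 = 11·9 + 5·16 = 9
s_56 = 11·9 + 5·9 = 8
s_57 = 11·8 + 5·9 = 14
s_58 = 11·14 + 5·8 = 7
s_59 = 11·7 + 5·14 = 11
s_60 = 11·11 + 5·7 = 3
s_61 = 11·3 + 5·11 = 3
s_62 = 11·3 + 5·3 = 14
s_63 = 11·14 + 5·3 = 16
s_64 = 11·16 + 5·14 = 8
s_65 = 11·8 + 5·16 = 15
s_66 = 11·15 + 5·8 = 1
s_67 = 11·1 + 5·15 = 1
s_68 = 11·1 + 5·1 = 16
s_69 = 11·16 + 5·1 = 11
s_70 = 11·11 + 5·16 = 14
s_71 = 11·14 + 5·11 = 5
s_72 = 11·5 + 5·14 = 6
s_73 = 11·6 + 5·5 = 6
s_74 = 11·6 + 5·6 = 11
s_75 = 11·11 + 5·6 = 15
s_76 = 11·15 + 5·11 = 16
s_77 = 11·16 + 5·15 = 13
s_78 = 11·13 + 5·16 = 2
s_79 = 11·2 + 5·13 = 2
s_80 = 11·2 + 5·2 = 15
s_81 = 11·15 + 5·2 = 5
s_82 = 11·5 + 5·15 = 11
s_83 = 11·11 + 5·5 = 10
s_84 = 11·10 + 5·11 = 12
s_85 = 11·12 + 5·10 = 12
s_86 = 11·12 + 5·12 = 5
s_87 = 11·5 + 5·12 = 13
s_88 = 11·13 + 5·5 = 15
s_89 = 11·15 + 5·13 = 9
s_90 = 11·9 + 5·15 = 4
s_91 = 11·4 + 5·9 = 4
s_92 = 11·4 + 5·4 = 13
s_93 = 11·13 + 5·4 = 10
s_94 = 11·10 + 5·13 = 5
s_95 = 11·5 + 5·10 = 3
s_96 = 11·3 + 5·5 = 7
s_97 = 11·7 + 5·3 = 7
s_98 = 11·7 + 5·7 = 10
s_99 = 11·10 + 5·7 = 9
s_100 = 11·9 + 5·10 = 13
s_101 = 11·13 + 5·9 = 1
s_102 = 11·1 + 5·13 = 8
s_103 = 11·8 + 5·1 = 8
s_104 = 11·8 + 5·8 = 9
s_105 = 11·9 + 5·8 = 3
s_106 = 11·3 + 5·9 = 10
s_107 = 11·10 + 5·3 = 6
s_108 = 11·6 + 5·10 = 14
s_109 = 11·14 + 5·6 = 14
s_110 = 11·14 + 5·14 = 3
s_111 = 11·3 + 5·14 = 1
s_112 = 11·1 + 5·3 = 9
s_113 = 11·9 + 5·1 = 2
s_114 = 11·2 + 5·9 = 16
s_115 = 11·16 + 5·2 = 16
s_116 = 11·16 + 5·16 = 1
s_117 = 11·1 + 5·16 = 6
s_118 = 11·6 + 5·1 = 3
s_119 = 11·3 + 5·6 = 12
s_120 = 11·12 + 5·3 = 11
s_121 = 11·11 + 5·12 = 11
s_122 = 11·11 + 5·11 = 6
s_123 = 11·6 + 5·11 = 2
s_124 = 11·2 + 5·6 = 1
s_125 = 11·1 + 5·2 = 4
s_126 = 11·4 + 5·1 = 15
s_127 = 11·15 + 5·4 = 15
s_128 = 11·15 + 5·15 = 2
s_129 = 11·2 + 5·15 = 12
s_130 = 11·12 + 5·2 = 6
s_131 = 11·6 + 5·12 = 7
s_132 = 11·7 + 5·6 = 5
s_133 = 11·5 + 5·7 = 5
s_134 = 11·5 + 5·5 = 12
s_135 = 11·12 + 5·5 = 4
s_136 = 11·4 + 5·12 = 2
s_137 = 11·2 + 5·4 = 8
s_138 = 11·8 + 5·2 = 13
s_139 = 11·13 + 5·8 = 13
s_140 = 11·13 + 5·13 = 4
s_141 = 11·4 + 5·13 = 7
s_142 = 11·7 + 5·4 = 12
s_143 = 11·12 + 5·7 = 14
s_144 = 11·14 + 5·12 = 10
s_145 = 11·10 + 5·14 = 10
s_146 = 11·10 + 5·10 = 7
s_147 = 11·7 + 5·10 = 8
s_148 = 11·8 + 5·7 = 4
s_149 = 11·4 + 5·8 = 16
s_150 = 11·16 + 5·4 = 9
s_151 = 11·9 + 5·16 = 9
s_152 = 11·9 + 5·9 = 8
s_153 = 11·8 + 5·9 = 14
s_154 = 11·14 + 5·8 = 7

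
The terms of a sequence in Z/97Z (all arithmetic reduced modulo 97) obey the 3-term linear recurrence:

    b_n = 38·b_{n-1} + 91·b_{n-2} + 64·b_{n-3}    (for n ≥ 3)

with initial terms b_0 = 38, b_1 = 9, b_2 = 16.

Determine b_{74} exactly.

b_3 = 38·16 + 91·9 + 64·38 = 76
b_4 = 38·76 + 91·16 + 64·9 = 70
b_5 = 38·70 + 91·76 + 64·16 = 27
b_6 = 38·27 + 91·70 + 64·76 = 38
b_7 = 38·38 + 91·27 + 64·70 = 39
b_8 = 38·39 + 91·38 + 64·27 = 72
b_9 = 38·72 + 91·39 + 64·38 = 84
b_10 = 38·84 + 91·72 + 64·39 = 18
b_11 = 38·18 + 91·84 + 64·72 = 35
b_12 = 38·35 + 91·18 + 64·84 = 2
b_13 = 38·2 + 91·35 + 64·18 = 48
b_14 = 38·48 + 91·2 + 64·35 = 75
b_15 = 38·75 + 91·48 + 64·2 = 71
b_16 = 38·71 + 91·75 + 64·48 = 82
b_17 = 38·82 + 91·71 + 64·75 = 21
b_18 = 38·21 + 91·82 + 64·71 = 0
b_19 = 38·0 + 91·21 + 64·82 = 78
b_20 = 38·78 + 91·0 + 64·21 = 40
b_21 = 38·40 + 91·78 + 64·0 = 82
b_22 = 38·82 + 91·40 + 64·78 = 11
b_23 = 38·11 + 91·82 + 64·40 = 61
b_24 = 38·61 + 91·11 + 64·82 = 31
b_25 = 38·31 + 91·61 + 64·11 = 61
b_26 = 38·61 + 91·31 + 64·61 = 22
b_27 = 38·22 + 91·61 + 64·31 = 29
b_28 = 38·29 + 91·22 + 64·61 = 24
b_29 = 38·24 + 91·29 + 64·22 = 12
b_30 = 38·12 + 91·24 + 64·29 = 34
b_31 = 38·34 + 91·12 + 64·24 = 40
b_32 = 38·40 + 91·34 + 64·12 = 47
b_33 = 38·47 + 91·40 + 64·34 = 36
b_34 = 38·36 + 91·47 + 64·40 = 57
b_35 = 38·57 + 91·36 + 64·47 = 11
b_36 = 38·11 + 91·57 + 64·36 = 52
b_37 = 38·52 + 91·11 + 64·57 = 29
b_38 = 38·29 + 91·52 + 64·11 = 39
b_39 = 38·39 + 91·29 + 64·52 = 77
b_40 = 38·77 + 91·39 + 64·29 = 86
b_41 = 38·86 + 91·77 + 64·39 = 64
b_42 = 38·64 + 91·86 + 64·77 = 54
b_43 = 38·54 + 91·64 + 64·86 = 91
b_44 = 38·91 + 91·54 + 64·64 = 52
b_45 = 38·52 + 91·91 + 64·54 = 36
b_46 = 38·36 + 91·52 + 64·91 = 90
b_47 = 38·90 + 91·36 + 64·52 = 33
b_48 = 38·33 + 91·90 + 64·36 = 11
b_49 = 38·11 + 91·33 + 64·90 = 63
b_50 = 38·63 + 91·11 + 64·33 = 75
b_51 = 38·75 + 91·63 + 64·11 = 72
b_52 = 38·72 + 91·75 + 64·63 = 13
b_53 = 38·13 + 91·72 + 64·75 = 12
b_54 = 38·12 + 91·13 + 64·72 = 39
b_55 = 38·39 + 91·12 + 64·13 = 11
b_56 = 38·11 + 91·39 + 64·12 = 79
b_57 = 38·79 + 91·11 + 64·39 = 0
b_58 = 38·0 + 91·79 + 64·11 = 36
b_59 = 38·36 + 91·0 + 64·79 = 22
b_60 = 38·22 + 91·36 + 64·0 = 38
b_61 = 38·38 + 91·22 + 64·36 = 27
b_62 = 38·27 + 91·38 + 64·22 = 72
b_63 = 38·72 + 91·27 + 64·38 = 59
b_64 = 38·59 + 91·72 + 64·27 = 46
b_65 = 38·46 + 91·59 + 64·72 = 85
b_66 = 38·85 + 91·46 + 64·59 = 37
b_67 = 38·37 + 91·85 + 64·46 = 57
b_68 = 38·57 + 91·37 + 64·85 = 12
b_69 = 38·12 + 91·57 + 64·37 = 57
b_70 = 38·57 + 91·12 + 64·57 = 19
b_71 = 38·19 + 91·57 + 64·12 = 81
b_72 = 38·81 + 91·19 + 64·57 = 16
b_73 = 38·16 + 91·81 + 64·19 = 77
b_74 = 38·77 + 91·16 + 64·81 = 60

60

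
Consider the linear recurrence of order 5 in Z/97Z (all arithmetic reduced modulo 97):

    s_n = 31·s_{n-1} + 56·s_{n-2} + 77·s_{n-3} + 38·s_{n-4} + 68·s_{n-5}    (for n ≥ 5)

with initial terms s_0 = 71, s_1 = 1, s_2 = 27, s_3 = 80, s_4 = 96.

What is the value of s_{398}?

64

s_5 = 31·96 + 56·80 + 77·27 + 38·1 + 68·71 = 45
s_6 = 31·45 + 56·96 + 77·80 + 38·27 + 68·1 = 57
s_7 = 31·57 + 56·45 + 77·96 + 38·80 + 68·27 = 65
s_8 = 31·65 + 56·57 + 77·45 + 38·96 + 68·80 = 9
s_9 = 31·9 + 56·65 + 77·57 + 38·45 + 68·96 = 56
s_10 = 31·56 + 56·9 + 77·65 + 38·57 + 68·45 = 55
Continuing the recurrence:
  s_11 = 46;  s_12 = 0;  s_13 = 45;  s_14 = 68;  s_15 = 28;  s_16 = 17
  s_17 = 20;  s_18 = 60;  s_19 = 83;  s_20 = 32;  s_21 = 51;  s_22 = 18
  s_23 = 17;  s_24 = 3;  s_25 = 46;  s_26 = 71;  s_27 = 88;  s_28 = 70
  s_29 = 64;  s_30 = 76;  s_31 = 5;  s_32 = 38;  s_33 = 49;  s_34 = 20
  s_35 = 8;  s_36 = 38;  s_37 = 46;  s_38 = 17;  s_39 = 30;  s_40 = 40
  s_41 = 25;  s_42 = 78;  s_43 = 76;  s_44 = 84;  s_45 = 46;  s_46 = 59
  s_47 = 53;  s_48 = 68;  s_49 = 7;  s_50 = 90;  s_51 = 88;  s_52 = 42
  s_53 = 8;  s_54 = 80;  s_55 = 9;  s_56 = 54;  s_57 = 52;  s_58 = 86
  s_59 = 95;  s_60 = 73;  s_61 = 65;  s_62 = 46;  s_63 = 66;  s_64 = 43
  s_65 = 0;  s_66 = 78;  s_67 = 16;  s_68 = 25;  s_69 = 28;  s_70 = 62
  s_71 = 75;  s_72 = 0;  s_73 = 1;  s_74 = 75;  s_75 = 38;  s_76 = 79
  s_77 = 11;  s_78 = 36;  s_79 = 3;  s_80 = 6;  s_81 = 89;  s_82 = 10
  s_83 = 73;  s_84 = 20;  s_85 = 53;  s_86 = 72;  s_87 = 9;  s_88 = 51
  s_89 = 42;  s_90 = 36;  s_91 = 23;  s_92 = 74;  s_93 = 69;  s_94 = 56
  s_95 = 70;  s_96 = 57;  s_97 = 96;  s_98 = 45;  s_99 = 71;  s_100 = 27
  s_101 = 88;  s_102 = 0;  s_103 = 58;  s_104 = 72;  s_105 = 87;  s_106 = 10
  s_107 = 29;  s_108 = 94;  s_109 = 27;  s_110 = 80;  s_111 = 14;  s_112 = 24
  s_113 = 71;  s_114 = 90;  s_115 = 36;  s_116 = 4;  s_117 = 14;  s_118 = 38
  s_119 = 58;  s_120 = 38;  s_121 = 8;  s_122 = 23;  s_123 = 48;  s_124 = 50
  s_125 = 70;  s_126 = 93;  s_127 = 73;  s_128 = 80;  s_129 = 1;  s_130 = 93
  s_131 = 58;  s_132 = 52;  s_133 = 39;  s_134 = 64;  s_135 = 16;  s_136 = 5
  s_137 = 36;  s_138 = 49;  s_139 = 53;  s_140 = 95;  s_141 = 45;  s_142 = 71
  s_143 = 19;  s_144 = 15;  s_145 = 34;  s_146 = 94;  s_147 = 77;  s_148 = 6
  s_149 = 80;  s_150 = 79;  s_151 = 25;  s_152 = 42;  s_153 = 11;  s_154 = 62
  s_155 = 66;  s_156 = 58;  s_157 = 59;  s_158 = 71;  s_159 = 11;  s_160 = 32
  s_161 = 69;  s_162 = 42;  s_163 = 72;  s_164 = 27;  s_165 = 0;  s_166 = 55
  s_167 = 64;  s_168 = 25;  s_169 = 51;  s_170 = 8;  s_171 = 46;  s_172 = 45
  s_173 = 77;  s_174 = 96;  s_175 = 47;  s_176 = 43;  s_177 = 77;  s_178 = 32
  s_179 = 51;  s_180 = 67;  s_181 = 55;  s_182 = 25;  s_183 = 33;  s_184 = 62
  s_185 = 22;  s_186 = 36;  s_187 = 85;  s_188 = 81;  s_189 = 60;  s_190 = 91
  s_191 = 54;  s_192 = 72;  s_193 = 69;  s_194 = 19;  s_195 = 1;  s_196 = 12
  s_197 = 0;  s_198 = 52;  s_199 = 83;  s_200 = 92;  s_201 = 1;  s_202 = 67
  s_203 = 96;  s_204 = 37;  s_205 = 31;  s_206 = 41;  s_207 = 92;  s_208 = 46
  s_209 = 43;  s_210 = 12;  s_211 = 93;  s_212 = 29;  s_213 = 56;  s_214 = 30
  s_215 = 76;  s_216 = 60;  s_217 = 13;  s_218 = 13;  s_219 = 9;  s_220 = 47
  s_221 = 67;  s_222 = 87;  s_223 = 42;  s_224 = 54;  s_225 = 74;  s_226 = 21
  s_227 = 72;  s_228 = 46;  s_229 = 76;  s_230 = 10;  s_231 = 50;  s_232 = 56
  s_233 = 70;  s_234 = 57;  s_235 = 66;  s_236 = 54;  s_237 = 28;  s_238 = 89
  s_239 = 28;  s_240 = 95;  s_241 = 0;  s_242 = 55;  s_243 = 34;  s_244 = 45
  s_245 = 26;  s_246 = 80;  s_247 = 17;  s_248 = 70;  s_249 = 41;  s_250 = 56
  s_251 = 85;  s_252 = 37;  s_253 = 47;  s_254 = 52;  s_255 = 66;  s_256 = 49
  s_257 = 38;  s_258 = 14;  s_259 = 60;  s_260 = 86;  s_261 = 46;  s_262 = 10
  s_263 = 33;  s_264 = 57;  s_265 = 50;  s_266 = 24;  s_267 = 70;  s_268 = 37
  s_269 = 81;  s_270 = 26;  s_271 = 67;  s_272 = 28;  s_273 = 91;  s_274 = 39
  s_275 = 68;  s_276 = 41;  s_277 = 58;  s_278 = 25;  s_279 = 0;  s_280 = 20
  s_281 = 68;  s_282 = 71;  s_283 = 34;  s_284 = 65;  s_285 = 41;  s_286 = 10
  s_287 = 54;  s_288 = 85;  s_289 = 88;  s_290 = 70;  s_291 = 79;  s_292 = 65
  s_293 = 1;  s_294 = 65;  s_295 = 94;  s_296 = 20;  s_297 = 21;  s_298 = 4
  s_299 = 65;  s_300 = 47;  s_301 = 94;  s_302 = 6;  s_303 = 74;  s_304 = 69
  s_305 = 30;  s_306 = 40;  s_307 = 7;  s_308 = 5;  s_309 = 50;  s_310 = 12
  s_311 = 44;  s_312 = 53;  s_313 = 93;  s_314 = 0;  s_315 = 40;  s_316 = 21
  s_317 = 38;  s_318 = 21;  s_319 = 96;  s_320 = 23;  s_321 = 5;  s_322 = 92
  s_323 = 85;  s_324 = 54;  s_325 = 43;  s_326 = 91;  s_327 = 55;  s_328 = 96
  s_329 = 36;  s_330 = 37;  s_331 = 15;  s_332 = 87;  s_333 = 23;  s_334 = 21
  s_335 = 84;  s_336 = 80;  s_337 = 71;  s_338 = 88;  s_339 = 24;  s_340 = 6
  s_341 = 51;  s_342 = 6;  s_343 = 21;  s_344 = 81;  s_345 = 93;  s_346 = 25
  s_347 = 40;  s_348 = 48;  s_349 = 48;  s_350 = 77;  s_351 = 60;  s_352 = 56
  s_353 = 11;  s_354 = 28;  s_355 = 23;  s_356 = 24;  s_357 = 72;  s_358 = 78
  s_359 = 18;  s_360 = 45;  s_361 = 70;  s_362 = 65;  s_363 = 62;  s_364 = 15
  s_365 = 15;  s_366 = 20;  s_367 = 79;  s_368 = 4;  s_369 = 15;  s_370 = 16
  s_371 = 89;  s_372 = 52;  s_373 = 37;  s_374 = 27;  s_375 = 34;  s_376 = 57
  s_377 = 22;  s_378 = 43;  s_379 = 91;  s_380 = 52;  s_381 = 84;  s_382 = 36
  s_383 = 7;  s_384 = 84;  s_385 = 80;  s_386 = 59;  s_387 = 68;  s_388 = 11
  s_389 = 81;  s_390 = 40;  s_391 = 27;  s_392 = 0;  s_393 = 76;  s_394 = 17
  s_395 = 90;  s_396 = 81
s_397 = 31·81 + 56·90 + 77·17 + 38·76 + 68·0 = 11
s_398 = 31·11 + 56·81 + 77·90 + 38·17 + 68·76 = 64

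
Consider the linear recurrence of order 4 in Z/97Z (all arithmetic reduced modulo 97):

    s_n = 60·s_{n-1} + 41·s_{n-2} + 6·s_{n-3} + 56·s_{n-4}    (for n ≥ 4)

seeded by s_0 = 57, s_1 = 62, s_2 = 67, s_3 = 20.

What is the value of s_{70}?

s_4 = 60·20 + 41·67 + 6·62 + 56·57 = 42
s_5 = 60·42 + 41·20 + 6·67 + 56·62 = 36
s_6 = 60·36 + 41·42 + 6·20 + 56·67 = 91
s_7 = 60·91 + 41·36 + 6·42 + 56·20 = 63
s_8 = 60·63 + 41·91 + 6·36 + 56·42 = 88
s_9 = 60·88 + 41·63 + 6·91 + 56·36 = 46
s_10 = 60·46 + 41·88 + 6·63 + 56·91 = 8
s_11 = 60·8 + 41·46 + 6·88 + 56·63 = 20
s_12 = 60·20 + 41·8 + 6·46 + 56·88 = 39
s_13 = 60·39 + 41·20 + 6·8 + 56·46 = 61
s_14 = 60·61 + 41·39 + 6·20 + 56·8 = 7
s_15 = 60·7 + 41·61 + 6·39 + 56·20 = 7
s_16 = 60·7 + 41·7 + 6·61 + 56·39 = 56
s_17 = 60·56 + 41·7 + 6·7 + 56·61 = 24
s_18 = 60·24 + 41·56 + 6·7 + 56·7 = 96
s_19 = 60·96 + 41·24 + 6·56 + 56·7 = 3
s_20 = 60·3 + 41·96 + 6·24 + 56·56 = 24
s_21 = 60·24 + 41·3 + 6·96 + 56·24 = 88
s_22 = 60·88 + 41·24 + 6·3 + 56·96 = 18
s_23 = 60·18 + 41·88 + 6·24 + 56·3 = 53
s_24 = 60·53 + 41·18 + 6·88 + 56·24 = 67
s_25 = 60·67 + 41·53 + 6·18 + 56·88 = 74
s_26 = 60·74 + 41·67 + 6·53 + 56·18 = 74
s_27 = 60·74 + 41·74 + 6·67 + 56·53 = 77
s_28 = 60·77 + 41·74 + 6·74 + 56·67 = 16
s_29 = 60·16 + 41·77 + 6·74 + 56·74 = 72
s_30 = 60·72 + 41·16 + 6·77 + 56·74 = 76
s_31 = 60·76 + 41·72 + 6·16 + 56·77 = 86
s_32 = 60·86 + 41·76 + 6·72 + 56·16 = 1
s_33 = 60·1 + 41·86 + 6·76 + 56·72 = 23
s_34 = 60·23 + 41·1 + 6·86 + 56·76 = 82
s_35 = 60·82 + 41·23 + 6·1 + 56·86 = 15
s_36 = 60·15 + 41·82 + 6·23 + 56·1 = 91
s_37 = 60·91 + 41·15 + 6·82 + 56·23 = 95
s_38 = 60·95 + 41·91 + 6·15 + 56·82 = 48
s_39 = 60·48 + 41·95 + 6·91 + 56·15 = 13
s_40 = 60·13 + 41·48 + 6·95 + 56·91 = 72
s_41 = 60·72 + 41·13 + 6·48 + 56·95 = 82
s_42 = 60·82 + 41·72 + 6·13 + 56·48 = 65
s_43 = 60·65 + 41·82 + 6·72 + 56·13 = 80
s_44 = 60·80 + 41·65 + 6·82 + 56·72 = 58
s_45 = 60·58 + 41·80 + 6·65 + 56·82 = 5
s_46 = 60·5 + 41·58 + 6·80 + 56·65 = 8
s_47 = 60·8 + 41·5 + 6·58 + 56·80 = 81
s_48 = 60·81 + 41·8 + 6·5 + 56·58 = 27
s_49 = 60·27 + 41·81 + 6·8 + 56·5 = 31
s_50 = 60·31 + 41·27 + 6·81 + 56·8 = 21
s_51 = 60·21 + 41·31 + 6·27 + 56·81 = 51
s_52 = 60·51 + 41·21 + 6·31 + 56·27 = 90
s_53 = 60·90 + 41·51 + 6·21 + 56·31 = 41
s_54 = 60·41 + 41·90 + 6·51 + 56·21 = 66
s_55 = 60·66 + 41·41 + 6·90 + 56·51 = 16
s_56 = 60·16 + 41·66 + 6·41 + 56·90 = 28
s_57 = 60·28 + 41·16 + 6·66 + 56·41 = 81
s_58 = 60·81 + 41·28 + 6·16 + 56·66 = 3
s_59 = 60·3 + 41·81 + 6·28 + 56·16 = 6
s_60 = 60·6 + 41·3 + 6·81 + 56·28 = 15
s_61 = 60·15 + 41·6 + 6·3 + 56·81 = 74
s_62 = 60·74 + 41·15 + 6·6 + 56·3 = 21
s_63 = 60·21 + 41·74 + 6·15 + 56·6 = 64
s_64 = 60·64 + 41·21 + 6·74 + 56·15 = 68
s_65 = 60·68 + 41·64 + 6·21 + 56·74 = 13
s_66 = 60·13 + 41·68 + 6·64 + 56·21 = 84
s_67 = 60·84 + 41·13 + 6·68 + 56·64 = 59
s_68 = 60·59 + 41·84 + 6·13 + 56·68 = 6
s_69 = 60·6 + 41·59 + 6·84 + 56·13 = 34
s_70 = 60·34 + 41·6 + 6·59 + 56·84 = 69

69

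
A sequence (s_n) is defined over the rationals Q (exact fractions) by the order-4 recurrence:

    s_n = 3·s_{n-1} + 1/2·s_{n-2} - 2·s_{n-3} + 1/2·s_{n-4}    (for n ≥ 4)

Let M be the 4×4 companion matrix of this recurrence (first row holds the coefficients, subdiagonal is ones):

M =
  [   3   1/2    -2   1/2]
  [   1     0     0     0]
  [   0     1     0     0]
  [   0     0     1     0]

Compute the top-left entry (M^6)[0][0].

(M^6)[0][0] is the top entry after applying M 6 times to the unit state (1, 0, 0, 0). Equivalently it is h_{9} for the auxiliary sequence (h_n) obeying the same recurrence with h_3 = 1 and h_i = 0 for 0 ≤ i < 3:
h_4 = 3·1 + 1/2·0 + -2·0 + 1/2·0 = 3
h_5 = 3·3 + 1/2·1 + -2·0 + 1/2·0 = 19/2
h_6 = 3·19/2 + 1/2·3 + -2·1 + 1/2·0 = 28
h_7 = 3·28 + 1/2·19/2 + -2·3 + 1/2·1 = 333/4
h_8 = 3·333/4 + 1/2·28 + -2·19/2 + 1/2·3 = 985/4
h_9 = 3·985/4 + 1/2·333/4 + -2·28 + 1/2·19/2 = 5833/8

5833/8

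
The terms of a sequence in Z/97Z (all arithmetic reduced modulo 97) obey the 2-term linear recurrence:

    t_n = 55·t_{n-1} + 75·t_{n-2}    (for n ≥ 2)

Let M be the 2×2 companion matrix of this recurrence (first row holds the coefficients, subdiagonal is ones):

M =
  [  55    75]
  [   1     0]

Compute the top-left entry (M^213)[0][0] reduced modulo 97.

(M^213)[0][0] is the top entry after applying M 213 times to the unit state (1, 0). Equivalently it is h_{214} for the auxiliary sequence (h_n) obeying the same recurrence with h_1 = 1 and h_i = 0 for 0 ≤ i < 1:
h_2 = 55·1 + 75·0 = 55
h_3 = 55·55 + 75·1 = 93
h_4 = 55·93 + 75·55 = 25
h_5 = 55·25 + 75·93 = 8
h_6 = 55·8 + 75·25 = 84
h_7 = 55·84 + 75·8 = 79
h_8 = 55·79 + 75·84 = 72
h_9 = 55·72 + 75·79 = 88
h_10 = 55·88 + 75·72 = 55
h_11 = 55·55 + 75·88 = 22
h_12 = 55·22 + 75·55 = 0
h_13 = 55·0 + 75·22 = 1
(h_12, h_13) = (0, 1) = (h_0, h_1), so the sequence has period 12.
214 ≡ 10 (mod 12), hence h_214 = h_10 = 55.

55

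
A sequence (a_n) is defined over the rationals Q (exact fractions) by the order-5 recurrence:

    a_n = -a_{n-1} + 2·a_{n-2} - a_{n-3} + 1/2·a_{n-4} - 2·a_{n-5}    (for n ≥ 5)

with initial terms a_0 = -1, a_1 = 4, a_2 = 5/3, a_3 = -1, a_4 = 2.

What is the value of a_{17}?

-114623/6

a_5 = -1·2 + 2·-1 + -1·5/3 + 1/2·4 + -2·-1 = -5/3
a_6 = -1·-5/3 + 2·2 + -1·-1 + 1/2·5/3 + -2·4 = -1/2
a_7 = -1·-1/2 + 2·-5/3 + -1·2 + 1/2·-1 + -2·5/3 = -26/3
a_8 = -1·-26/3 + 2·-1/2 + -1·-5/3 + 1/2·2 + -2·-1 = 37/3
a_9 = -1·37/3 + 2·-26/3 + -1·-1/2 + 1/2·-5/3 + -2·2 = -34
a_10 = -1·-34 + 2·37/3 + -1·-26/3 + 1/2·-1/2 + -2·-5/3 = 845/12
a_11 = -1·845/12 + 2·-34 + -1·37/3 + 1/2·-26/3 + -2·-1/2 = -1849/12
a_12 = -1·-1849/12 + 2·845/12 + -1·-34 + 1/2·37/3 + -2·-26/3 = 4229/12
a_13 = -1·4229/12 + 2·-1849/12 + -1·845/12 + 1/2·-34 + -2·37/3 = -2318/3
a_14 = -1·-2318/3 + 2·4229/12 + -1·-1849/12 + 1/2·845/12 + -2·-34 = 41635/24
a_15 = -1·41635/24 + 2·-2318/3 + -1·4229/12 + 1/2·-1849/12 + -2·845/12 = -46205/12
a_16 = -1·-46205/12 + 2·41635/24 + -1·-2318/3 + 1/2·4229/12 + -2·-1849/12 = 205849/24
a_17 = -1·205849/24 + 2·-46205/12 + -1·41635/24 + 1/2·-2318/3 + -2·4229/12 = -114623/6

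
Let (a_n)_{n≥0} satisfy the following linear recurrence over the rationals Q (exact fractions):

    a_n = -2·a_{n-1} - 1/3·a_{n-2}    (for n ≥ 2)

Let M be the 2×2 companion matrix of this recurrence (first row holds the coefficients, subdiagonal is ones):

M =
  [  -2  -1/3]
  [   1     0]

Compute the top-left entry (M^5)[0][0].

-22

(M^5)[0][0] is the top entry after applying M 5 times to the unit state (1, 0). Equivalently it is h_{6} for the auxiliary sequence (h_n) obeying the same recurrence with h_1 = 1 and h_i = 0 for 0 ≤ i < 1:
h_2 = -2·1 + -1/3·0 = -2
h_3 = -2·-2 + -1/3·1 = 11/3
h_4 = -2·11/3 + -1/3·-2 = -20/3
h_5 = -2·-20/3 + -1/3·11/3 = 109/9
h_6 = -2·109/9 + -1/3·-20/3 = -22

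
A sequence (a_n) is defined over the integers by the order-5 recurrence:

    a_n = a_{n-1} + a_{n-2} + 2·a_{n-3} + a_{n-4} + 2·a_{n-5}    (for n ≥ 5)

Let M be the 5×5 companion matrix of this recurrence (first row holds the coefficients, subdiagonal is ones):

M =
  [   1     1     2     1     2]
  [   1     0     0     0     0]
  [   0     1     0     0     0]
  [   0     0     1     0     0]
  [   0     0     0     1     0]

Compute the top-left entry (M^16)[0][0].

(M^16)[0][0] is the top entry after applying M 16 times to the unit state (1, 0, 0, 0, 0). Equivalently it is h_{20} for the auxiliary sequence (h_n) obeying the same recurrence with h_4 = 1 and h_i = 0 for 0 ≤ i < 4:
h_5 = 1·1 + 1·0 + 2·0 + 1·0 + 2·0 = 1
h_6 = 1·1 + 1·1 + 2·0 + 1·0 + 2·0 = 2
h_7 = 1·2 + 1·1 + 2·1 + 1·0 + 2·0 = 5
h_8 = 1·5 + 1·2 + 2·1 + 1·1 + 2·0 = 10
h_9 = 1·10 + 1·5 + 2·2 + 1·1 + 2·1 = 22
h_10 = 1·22 + 1·10 + 2·5 + 1·2 + 2·1 = 46
h_11 = 1·46 + 1·22 + 2·10 + 1·5 + 2·2 = 97
h_12 = 1·97 + 1·46 + 2·22 + 1·10 + 2·5 = 207
h_13 = 1·207 + 1·97 + 2·46 + 1·22 + 2·10 = 438
h_14 = 1·438 + 1·207 + 2·97 + 1·46 + 2·22 = 929
h_15 = 1·929 + 1·438 + 2·207 + 1·97 + 2·46 = 1970
h_16 = 1·1970 + 1·929 + 2·438 + 1·207 + 2·97 = 4176
h_17 = 1·4176 + 1·1970 + 2·929 + 1·438 + 2·207 = 8856
h_18 = 1·8856 + 1·4176 + 2·1970 + 1·929 + 2·438 = 18777
h_19 = 1·18777 + 1·8856 + 2·4176 + 1·1970 + 2·929 = 39813
h_20 = 1·39813 + 1·18777 + 2·8856 + 1·4176 + 2·1970 = 84418

84418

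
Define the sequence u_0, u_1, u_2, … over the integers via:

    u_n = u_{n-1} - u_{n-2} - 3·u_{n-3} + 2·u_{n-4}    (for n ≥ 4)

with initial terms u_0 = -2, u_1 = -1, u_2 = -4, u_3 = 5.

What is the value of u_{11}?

209

u_4 = 1·5 + -1·-4 + -3·-1 + 2·-2 = 8
u_5 = 1·8 + -1·5 + -3·-4 + 2·-1 = 13
u_6 = 1·13 + -1·8 + -3·5 + 2·-4 = -18
u_7 = 1·-18 + -1·13 + -3·8 + 2·5 = -45
u_8 = 1·-45 + -1·-18 + -3·13 + 2·8 = -50
u_9 = 1·-50 + -1·-45 + -3·-18 + 2·13 = 75
u_10 = 1·75 + -1·-50 + -3·-45 + 2·-18 = 224
u_11 = 1·224 + -1·75 + -3·-50 + 2·-45 = 209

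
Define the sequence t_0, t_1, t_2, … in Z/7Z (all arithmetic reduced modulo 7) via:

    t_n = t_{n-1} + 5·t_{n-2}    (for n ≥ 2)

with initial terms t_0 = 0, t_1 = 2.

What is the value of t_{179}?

t_2 = 1·2 + 5·0 = 2
t_3 = 1·2 + 5·2 = 5
t_4 = 1·5 + 5·2 = 1
t_5 = 1·1 + 5·5 = 5
t_6 = 1·5 + 5·1 = 3
t_7 = 1·3 + 5·5 = 0
t_8 = 1·0 + 5·3 = 1
t_9 = 1·1 + 5·0 = 1
t_10 = 1·1 + 5·1 = 6
t_11 = 1·6 + 5·1 = 4
t_12 = 1·4 + 5·6 = 6
t_13 = 1·6 + 5·4 = 5
t_14 = 1·5 + 5·6 = 0
t_15 = 1·0 + 5·5 = 4
t_16 = 1·4 + 5·0 = 4
t_17 = 1·4 + 5·4 = 3
t_18 = 1·3 + 5·4 = 2
t_19 = 1·2 + 5·3 = 3
t_20 = 1·3 + 5·2 = 6
t_21 = 1·6 + 5·3 = 0
t_22 = 1·0 + 5·6 = 2
(t_21, t_22) = (0, 2) = (t_0, t_1), so the sequence has period 21.
179 ≡ 11 (mod 21), hence t_179 = t_11 = 4.

4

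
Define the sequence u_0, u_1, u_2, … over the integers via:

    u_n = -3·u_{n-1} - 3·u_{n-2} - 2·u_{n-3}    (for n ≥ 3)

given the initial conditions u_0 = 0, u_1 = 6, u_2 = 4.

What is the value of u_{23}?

u_3 = -3·4 + -3·6 + -2·0 = -30
u_4 = -3·-30 + -3·4 + -2·6 = 66
u_5 = -3·66 + -3·-30 + -2·4 = -116
u_6 = -3·-116 + -3·66 + -2·-30 = 210
u_7 = -3·210 + -3·-116 + -2·66 = -414
u_8 = -3·-414 + -3·210 + -2·-116 = 844
u_9 = -3·844 + -3·-414 + -2·210 = -1710
u_10 = -3·-1710 + -3·844 + -2·-414 = 3426
u_11 = -3·3426 + -3·-1710 + -2·844 = -6836
u_12 = -3·-6836 + -3·3426 + -2·-1710 = 13650
u_13 = -3·13650 + -3·-6836 + -2·3426 = -27294
u_14 = -3·-27294 + -3·13650 + -2·-6836 = 54604
u_15 = -3·54604 + -3·-27294 + -2·13650 = -109230
u_16 = -3·-109230 + -3·54604 + -2·-27294 = 218466
u_17 = -3·218466 + -3·-109230 + -2·54604 = -436916
u_18 = -3·-436916 + -3·218466 + -2·-109230 = 873810
u_19 = -3·873810 + -3·-436916 + -2·218466 = -1747614
u_20 = -3·-1747614 + -3·873810 + -2·-436916 = 3495244
u_21 = -3·3495244 + -3·-1747614 + -2·873810 = -6990510
u_22 = -3·-6990510 + -3·3495244 + -2·-1747614 = 13981026
u_23 = -3·13981026 + -3·-6990510 + -2·3495244 = -27962036

-27962036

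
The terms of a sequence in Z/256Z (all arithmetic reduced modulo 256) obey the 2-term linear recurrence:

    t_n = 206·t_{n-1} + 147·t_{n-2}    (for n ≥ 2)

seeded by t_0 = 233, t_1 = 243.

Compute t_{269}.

251

t_2 = 206·243 + 147·233 = 85
t_3 = 206·85 + 147·243 = 239
t_4 = 206·239 + 147·85 = 33
t_5 = 206·33 + 147·239 = 203
t_6 = 206·203 + 147·33 = 77
t_7 = 206·77 + 147·203 = 135
t_8 = 206·135 + 147·77 = 217
t_9 = 206·217 + 147·135 = 35
t_10 = 206·35 + 147·217 = 197
t_11 = 206·197 + 147·35 = 159
t_12 = 206·159 + 147·197 = 17
t_13 = 206·17 + 147·159 = 251
t_14 = 206·251 + 147·17 = 189
t_15 = 206·189 + 147·251 = 55
t_16 = 206·55 + 147·189 = 201
t_17 = 206·201 + 147·55 = 83
t_18 = 206·83 + 147·201 = 53
t_19 = 206·53 + 147·83 = 79
t_20 = 206·79 + 147·53 = 1
t_21 = 206·1 + 147·79 = 43
t_22 = 206·43 + 147·1 = 45
t_23 = 206·45 + 147·43 = 231
t_24 = 206·231 + 147·45 = 185
t_25 = 206·185 + 147·231 = 131
t_26 = 206·131 + 147·185 = 165
t_27 = 206·165 + 147·131 = 255
t_28 = 206·255 + 147·165 = 241
t_29 = 206·241 + 147·255 = 91
t_30 = 206·91 + 147·241 = 157
t_31 = 206·157 + 147·91 = 151
t_32 = 206·151 + 147·157 = 169
t_33 = 206·169 + 147·151 = 179
t_34 = 206·179 + 147·169 = 21
t_35 = 206·21 + 147·179 = 175
t_36 = 206·175 + 147·21 = 225
t_37 = 206·225 + 147·175 = 139
t_38 = 206·139 + 147·225 = 13
t_39 = 206·13 + 147·139 = 71
t_40 = 206·71 + 147·13 = 153
t_41 = 206·153 + 147·71 = 227
t_42 = 206·227 + 147·153 = 133
t_43 = 206·133 + 147·227 = 95
t_44 = 206·95 + 147·133 = 209
t_45 = 206·209 + 147·95 = 187
t_46 = 206·187 + 147·209 = 125
t_47 = 206·125 + 147·187 = 247
t_48 = 206·247 + 147·125 = 137
t_49 = 206·137 + 147·247 = 19
t_50 = 206·19 + 147·137 = 245
t_51 = 206·245 + 147·19 = 15
t_52 = 206·15 + 147·245 = 193
t_53 = 206·193 + 147·15 = 235
t_54 = 206·235 + 147·193 = 237
t_55 = 206·237 + 147·235 = 167
t_56 = 206·167 + 147·237 = 121
t_57 = 206·121 + 147·167 = 67
t_58 = 206·67 + 147·121 = 101
t_59 = 206·101 + 147·67 = 191
t_60 = 206·191 + 147·101 = 177
t_61 = 206·177 + 147·191 = 27
t_62 = 206·27 + 147·177 = 93
t_63 = 206·93 + 147·27 = 87
t_64 = 206·87 + 147·93 = 105
t_65 = 206·105 + 147·87 = 115
t_66 = 206·115 + 147·105 = 213
t_67 = 206·213 + 147·115 = 111
t_68 = 206·111 + 147·213 = 161
t_69 = 206·161 + 147·111 = 75
t_70 = 206·75 + 147·161 = 205
t_71 = 206·205 + 147·75 = 7
t_72 = 206·7 + 147·205 = 89
t_73 = 206·89 + 147·7 = 163
t_74 = 206·163 + 147·89 = 69
t_75 = 206·69 + 147·163 = 31
t_76 = 206·31 + 147·69 = 145
t_77 = 206·145 + 147·31 = 123
t_78 = 206·123 + 147·145 = 61
t_79 = 206·61 + 147·123 = 183
t_80 = 206·183 + 147·61 = 73
t_81 = 206·73 + 147·183 = 211
t_82 = 206·211 + 147·73 = 181
t_83 = 206·181 + 147·211 = 207
t_84 = 206·207 + 147·181 = 129
t_85 = 206·129 + 147·207 = 171
t_86 = 206·171 + 147·129 = 173
t_87 = 206·173 + 147·171 = 103
t_88 = 206·103 + 147·173 = 57
t_89 = 206·57 + 147·103 = 3
t_90 = 206·3 + 147·57 = 37
t_91 = 206·37 + 147·3 = 127
t_92 = 206·127 + 147·37 = 113
t_93 = 206·113 + 147·127 = 219
t_94 = 206·219 + 147·113 = 29
t_95 = 206·29 + 147·219 = 23
t_96 = 206·23 + 147·29 = 41
t_97 = 206·41 + 147·23 = 51
t_98 = 206·51 + 147·41 = 149
t_99 = 206·149 + 147·51 = 47
t_100 = 206·47 + 147·149 = 97
t_101 = 206·97 + 147·47 = 11
t_102 = 206·11 + 147·97 = 141
t_103 = 206·141 + 147·11 = 199
t_104 = 206·199 + 147·141 = 25
t_105 = 206·25 + 147·199 = 99
t_106 = 206·99 + 147·25 = 5
t_107 = 206·5 + 147·99 = 223
t_108 = 206·223 + 147·5 = 81
t_109 = 206·81 + 147·223 = 59
t_110 = 206·59 + 147·81 = 253
t_111 = 206·253 + 147·59 = 119
t_112 = 206·119 + 147·253 = 9
t_113 = 206·9 + 147·119 = 147
t_114 = 206·147 + 147·9 = 117
t_115 = 206·117 + 147·147 = 143
t_116 = 206·143 + 147·117 = 65
t_117 = 206·65 + 147·143 = 107
t_118 = 206·107 + 147·65 = 109
t_119 = 206·109 + 147·107 = 39
t_120 = 206·39 + 147·109 = 249
t_121 = 206·249 + 147·39 = 195
t_122 = 206·195 + 147·249 = 229
t_123 = 206·229 + 147·195 = 63
t_124 = 206·63 + 147·229 = 49
t_125 = 206·49 + 147·63 = 155
t_126 = 206·155 + 147·49 = 221
t_127 = 206·221 + 147·155 = 215
t_128 = 206·215 + 147·221 = 233
t_129 = 206·233 + 147·215 = 243
(t_128, t_129) = (233, 243) = (t_0, t_1), so the sequence has period 128.
269 ≡ 13 (mod 128), hence t_269 = t_13 = 251.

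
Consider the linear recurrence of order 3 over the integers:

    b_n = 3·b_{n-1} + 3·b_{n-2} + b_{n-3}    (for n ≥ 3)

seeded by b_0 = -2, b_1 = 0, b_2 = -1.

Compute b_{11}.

b_3 = 3·-1 + 3·0 + 1·-2 = -5
b_4 = 3·-5 + 3·-1 + 1·0 = -18
b_5 = 3·-18 + 3·-5 + 1·-1 = -70
b_6 = 3·-70 + 3·-18 + 1·-5 = -269
b_7 = 3·-269 + 3·-70 + 1·-18 = -1035
b_8 = 3·-1035 + 3·-269 + 1·-70 = -3982
b_9 = 3·-3982 + 3·-1035 + 1·-269 = -15320
b_10 = 3·-15320 + 3·-3982 + 1·-1035 = -58941
b_11 = 3·-58941 + 3·-15320 + 1·-3982 = -226765

-226765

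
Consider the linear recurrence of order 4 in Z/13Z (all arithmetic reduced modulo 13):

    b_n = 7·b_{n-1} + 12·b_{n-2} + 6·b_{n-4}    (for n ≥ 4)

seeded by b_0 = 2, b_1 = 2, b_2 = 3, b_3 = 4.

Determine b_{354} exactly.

b_4 = 7·4 + 12·3 + 0·2 + 6·2 = 11
b_5 = 7·11 + 12·4 + 0·3 + 6·2 = 7
b_6 = 7·7 + 12·11 + 0·4 + 6·3 = 4
b_7 = 7·4 + 12·7 + 0·11 + 6·4 = 6
b_8 = 7·6 + 12·4 + 0·7 + 6·11 = 0
b_9 = 7·0 + 12·6 + 0·4 + 6·7 = 10
Continuing the recurrence:
  b_10 = 3;  b_11 = 8;  b_12 = 1;  b_13 = 7;  b_14 = 1;  b_15 = 9
  b_16 = 3;  b_17 = 2;  b_18 = 4;  b_19 = 2;  b_20 = 2;  b_21 = 11
  b_22 = 8;  b_23 = 5;  b_24 = 0;  b_25 = 9;  b_26 = 7;  b_27 = 5
  b_28 = 2;  b_29 = 11;  b_30 = 0;  b_31 = 6;  b_32 = 2;  b_33 = 9
  b_34 = 9;  b_35 = 12;  b_36 = 9;  b_37 = 1;  b_38 = 0;  b_39 = 6
  b_40 = 5;  b_41 = 9;  b_42 = 6;  b_43 = 4;  b_44 = 0;  b_45 = 11
  b_46 = 9;  b_47 = 11;  b_48 = 3;  b_49 = 11;  b_50 = 11;  b_51 = 2
  b_52 = 8;  b_53 = 3;  b_54 = 1;  b_55 = 3;  b_56 = 3;  b_57 = 10
  b_58 = 8;  b_59 = 12;  b_60 = 3;  b_61 = 4;  b_62 = 8;  b_63 = 7
  b_64 = 7;  b_65 = 1;  b_66 = 9;  b_67 = 0;  b_68 = 7;  b_69 = 3
  b_70 = 3;  b_71 = 5;  b_72 = 9;  b_73 = 11;  b_74 = 8;  b_75 = 10
  b_76 = 12;  b_77 = 10;  b_78 = 2;  b_79 = 12;  b_80 = 11;  b_81 = 8
  b_82 = 5;  b_83 = 8;  b_84 = 0;  b_85 = 1;  b_86 = 11;  b_87 = 7
  b_88 = 12;  b_89 = 5;  b_90 = 11;  b_91 = 10;  b_92 = 1;  b_93 = 1
  b_94 = 7;  b_95 = 4;  b_96 = 1;  b_97 = 9;  b_98 = 0;  b_99 = 2
  b_100 = 7;  b_101 = 10;  b_102 = 11;  b_103 = 1;  b_104 = 12;  b_105 = 0
  b_106 = 2;  b_107 = 7;  b_108 = 2;  b_109 = 7;  b_110 = 7;  b_111 = 6
  b_112 = 8;  b_113 = 1;  b_114 = 2;  b_115 = 10;  b_116 = 12;  b_117 = 2
  b_118 = 1;  b_119 = 0;  b_120 = 6;  b_121 = 2;  b_122 = 1;  b_123 = 5
  b_124 = 5;  b_125 = 3;  b_126 = 9;  b_127 = 12;  b_128 = 1;  b_129 = 0
  b_130 = 1;  b_131 = 1;  b_132 = 12;  b_133 = 5;  b_134 = 3;  b_135 = 9
  b_136 = 2;  b_137 = 9;  b_138 = 1;  b_139 = 0;  b_140 = 11;  b_141 = 1
  b_142 = 2;  b_143 = 0;  b_144 = 12;  b_145 = 12;  b_146 = 6;  b_147 = 4
  b_148 = 3;  b_149 = 11;  b_150 = 6;  b_151 = 3;  b_152 = 7;  b_153 = 8
  b_154 = 7;  b_155 = 7;  b_156 = 6;  b_157 = 5;  b_158 = 6;  b_159 = 1
  b_160 = 11;  b_161 = 2;  b_162 = 0;  b_163 = 4;  b_164 = 3;  b_165 = 3
  b_166 = 5;  b_167 = 4;  b_168 = 2;  b_169 = 2;  b_170 = 3;  b_171 = 4
  b_172 = 11;  b_173 = 7;  b_174 = 4;  b_175 = 6;  b_176 = 0;  b_177 = 10
  b_178 = 3;  b_179 = 8;  b_180 = 1;  b_181 = 7;  b_182 = 1;  b_183 = 9
  b_184 = 3;  b_185 = 2;  b_186 = 4;  b_187 = 2;  b_188 = 2;  b_189 = 11
  b_190 = 8;  b_191 = 5;  b_192 = 0;  b_193 = 9;  b_194 = 7;  b_195 = 5
  b_196 = 2;  b_197 = 11;  b_198 = 0;  b_199 = 6;  b_200 = 2;  b_201 = 9
  b_202 = 9;  b_203 = 12;  b_204 = 9;  b_205 = 1;  b_206 = 0;  b_207 = 6
  b_208 = 5;  b_209 = 9;  b_210 = 6;  b_211 = 4;  b_212 = 0;  b_213 = 11
  b_214 = 9;  b_215 = 11;  b_216 = 3;  b_217 = 11;  b_218 = 11;  b_219 = 2
  b_220 = 8;  b_221 = 3;  b_222 = 1;  b_223 = 3;  b_224 = 3;  b_225 = 10
  b_226 = 8;  b_227 = 12;  b_228 = 3;  b_229 = 4;  b_230 = 8;  b_231 = 7
  b_232 = 7;  b_233 = 1;  b_234 = 9;  b_235 = 0;  b_236 = 7;  b_237 = 3
  b_238 = 3;  b_239 = 5;  b_240 = 9;  b_241 = 11;  b_242 = 8;  b_243 = 10
  b_244 = 12;  b_245 = 10;  b_246 = 2;  b_247 = 12;  b_248 = 11;  b_249 = 8
  b_250 = 5;  b_251 = 8;  b_252 = 0;  b_253 = 1;  b_254 = 11;  b_255 = 7
  b_256 = 12;  b_257 = 5;  b_258 = 11;  b_259 = 10;  b_260 = 1;  b_261 = 1
  b_262 = 7;  b_263 = 4;  b_264 = 1;  b_265 = 9;  b_266 = 0;  b_267 = 2
  b_268 = 7;  b_269 = 10;  b_270 = 11;  b_271 = 1;  b_272 = 12;  b_273 = 0
  b_274 = 2;  b_275 = 7;  b_276 = 2;  b_277 = 7;  b_278 = 7;  b_279 = 6
  b_280 = 8;  b_281 = 1;  b_282 = 2;  b_283 = 10;  b_284 = 12;  b_285 = 2
  b_286 = 1;  b_287 = 0;  b_288 = 6;  b_289 = 2;  b_290 = 1;  b_291 = 5
  b_292 = 5;  b_293 = 3;  b_294 = 9;  b_295 = 12;  b_296 = 1;  b_297 = 0
  b_298 = 1;  b_299 = 1;  b_300 = 12;  b_301 = 5;  b_302 = 3;  b_303 = 9
  b_304 = 2;  b_305 = 9;  b_306 = 1;  b_307 = 0;  b_308 = 11;  b_309 = 1
  b_310 = 2;  b_311 = 0;  b_312 = 12;  b_313 = 12;  b_314 = 6;  b_315 = 4
  b_316 = 3;  b_317 = 11;  b_318 = 6;  b_319 = 3;  b_320 = 7;  b_321 = 8
  b_322 = 7;  b_323 = 7;  b_324 = 6;  b_325 = 5;  b_326 = 6;  b_327 = 1
  b_328 = 11;  b_329 = 2;  b_330 = 0;  b_331 = 4;  b_332 = 3;  b_333 = 3
  b_334 = 5;  b_335 = 4;  b_336 = 2;  b_337 = 2;  b_338 = 3;  b_339 = 4
  b_340 = 11;  b_341 = 7;  b_342 = 4;  b_343 = 6;  b_344 = 0;  b_345 = 10
  b_346 = 3;  b_347 = 8;  b_348 = 1;  b_349 = 7;  b_350 = 1;  b_351 = 9
  b_352 = 3
b_353 = 7·3 + 12·9 + 0·1 + 6·7 = 2
b_354 = 7·2 + 12·3 + 0·9 + 6·1 = 4

4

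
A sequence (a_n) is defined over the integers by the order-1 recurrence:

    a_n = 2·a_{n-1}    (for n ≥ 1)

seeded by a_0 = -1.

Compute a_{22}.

-4194304

a_1 = 2·-1 = -2
a_2 = 2·-2 = -4
a_3 = 2·-4 = -8
a_4 = 2·-8 = -16
a_5 = 2·-16 = -32
a_6 = 2·-32 = -64
a_7 = 2·-64 = -128
a_8 = 2·-128 = -256
a_9 = 2·-256 = -512
a_10 = 2·-512 = -1024
a_11 = 2·-1024 = -2048
a_12 = 2·-2048 = -4096
a_13 = 2·-4096 = -8192
a_14 = 2·-8192 = -16384
a_15 = 2·-16384 = -32768
a_16 = 2·-32768 = -65536
a_17 = 2·-65536 = -131072
a_18 = 2·-131072 = -262144
a_19 = 2·-262144 = -524288
a_20 = 2·-524288 = -1048576
a_21 = 2·-1048576 = -2097152
a_22 = 2·-2097152 = -4194304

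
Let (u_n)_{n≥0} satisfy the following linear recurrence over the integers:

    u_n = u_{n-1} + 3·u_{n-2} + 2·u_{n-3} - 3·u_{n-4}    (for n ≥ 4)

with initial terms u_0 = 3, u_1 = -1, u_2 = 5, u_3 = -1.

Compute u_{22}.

u_4 = 1·-1 + 3·5 + 2·-1 + -3·3 = 3
u_5 = 1·3 + 3·-1 + 2·5 + -3·-1 = 13
u_6 = 1·13 + 3·3 + 2·-1 + -3·5 = 5
u_7 = 1·5 + 3·13 + 2·3 + -3·-1 = 53
u_8 = 1·53 + 3·5 + 2·13 + -3·3 = 85
u_9 = 1·85 + 3·53 + 2·5 + -3·13 = 215
u_10 = 1·215 + 3·85 + 2·53 + -3·5 = 561
u_11 = 1·561 + 3·215 + 2·85 + -3·53 = 1217
u_12 = 1·1217 + 3·561 + 2·215 + -3·85 = 3075
u_13 = 1·3075 + 3·1217 + 2·561 + -3·215 = 7203
u_14 = 1·7203 + 3·3075 + 2·1217 + -3·561 = 17179
u_15 = 1·17179 + 3·7203 + 2·3075 + -3·1217 = 41287
u_16 = 1·41287 + 3·17179 + 2·7203 + -3·3075 = 98005
u_17 = 1·98005 + 3·41287 + 2·17179 + -3·7203 = 234615
u_18 = 1·234615 + 3·98005 + 2·41287 + -3·17179 = 559667
u_19 = 1·559667 + 3·234615 + 2·98005 + -3·41287 = 1335661
u_20 = 1·1335661 + 3·559667 + 2·234615 + -3·98005 = 3189877
u_21 = 1·3189877 + 3·1335661 + 2·559667 + -3·234615 = 7612349
u_22 = 1·7612349 + 3·3189877 + 2·1335661 + -3·559667 = 18174301

18174301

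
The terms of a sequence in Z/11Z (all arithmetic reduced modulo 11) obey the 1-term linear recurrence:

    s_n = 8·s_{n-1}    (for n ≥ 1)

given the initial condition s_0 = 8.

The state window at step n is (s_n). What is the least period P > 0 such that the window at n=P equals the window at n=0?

10

n=0: window = (8)
n=1: window = (9)
n=2: window = (6)
n=3: window = (4)
n=4: window = (10)
n=5: window = (3)
n=6: window = (2)
n=7: window = (5)
n=8: window = (7)
n=9: window = (1)
n=10: window = (8)
window at n=10 equals window at n=0 → period = 10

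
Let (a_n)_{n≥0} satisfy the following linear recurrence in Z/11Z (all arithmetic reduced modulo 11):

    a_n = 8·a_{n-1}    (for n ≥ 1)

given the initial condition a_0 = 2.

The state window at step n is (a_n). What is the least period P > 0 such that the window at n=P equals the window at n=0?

10

n=0: window = (2)
n=1: window = (5)
n=2: window = (7)
n=3: window = (1)
n=4: window = (8)
n=5: window = (9)
n=6: window = (6)
n=7: window = (4)
n=8: window = (10)
n=9: window = (3)
n=10: window = (2)
window at n=10 equals window at n=0 → period = 10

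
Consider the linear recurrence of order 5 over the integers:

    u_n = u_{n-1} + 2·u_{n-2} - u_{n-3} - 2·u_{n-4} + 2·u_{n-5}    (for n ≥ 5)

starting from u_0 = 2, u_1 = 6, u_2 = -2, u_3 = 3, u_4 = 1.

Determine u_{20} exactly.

u_5 = 1·1 + 2·3 + -1·-2 + -2·6 + 2·2 = 1
u_6 = 1·1 + 2·1 + -1·3 + -2·-2 + 2·6 = 16
u_7 = 1·16 + 2·1 + -1·1 + -2·3 + 2·-2 = 7
u_8 = 1·7 + 2·16 + -1·1 + -2·1 + 2·3 = 42
u_9 = 1·42 + 2·7 + -1·16 + -2·1 + 2·1 = 40
u_10 = 1·40 + 2·42 + -1·7 + -2·16 + 2·1 = 87
u_11 = 1·87 + 2·40 + -1·42 + -2·7 + 2·16 = 143
u_12 = 1·143 + 2·87 + -1·40 + -2·42 + 2·7 = 207
u_13 = 1·207 + 2·143 + -1·87 + -2·40 + 2·42 = 410
u_14 = 1·410 + 2·207 + -1·143 + -2·87 + 2·40 = 587
u_15 = 1·587 + 2·410 + -1·207 + -2·143 + 2·87 = 1088
u_16 = 1·1088 + 2·587 + -1·410 + -2·207 + 2·143 = 1724
u_17 = 1·1724 + 2·1088 + -1·587 + -2·410 + 2·207 = 2907
u_18 = 1·2907 + 2·1724 + -1·1088 + -2·587 + 2·410 = 4913
u_19 = 1·4913 + 2·2907 + -1·1724 + -2·1088 + 2·587 = 8001
u_20 = 1·8001 + 2·4913 + -1·2907 + -2·1724 + 2·1088 = 13648

13648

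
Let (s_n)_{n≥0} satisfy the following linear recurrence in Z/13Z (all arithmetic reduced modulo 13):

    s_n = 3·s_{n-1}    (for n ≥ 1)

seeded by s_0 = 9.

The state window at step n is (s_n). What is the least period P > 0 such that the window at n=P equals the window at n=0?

3

n=0: window = (9)
n=1: window = (1)
n=2: window = (3)
n=3: window = (9)
window at n=3 equals window at n=0 → period = 3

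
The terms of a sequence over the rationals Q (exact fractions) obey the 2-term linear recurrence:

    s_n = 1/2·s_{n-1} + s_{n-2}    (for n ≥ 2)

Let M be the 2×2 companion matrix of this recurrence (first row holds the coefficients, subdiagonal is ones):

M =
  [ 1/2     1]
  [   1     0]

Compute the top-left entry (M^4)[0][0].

(M^4)[0][0] is the top entry after applying M 4 times to the unit state (1, 0). Equivalently it is h_{5} for the auxiliary sequence (h_n) obeying the same recurrence with h_1 = 1 and h_i = 0 for 0 ≤ i < 1:
h_2 = 1/2·1 + 1·0 = 1/2
h_3 = 1/2·1/2 + 1·1 = 5/4
h_4 = 1/2·5/4 + 1·1/2 = 9/8
h_5 = 1/2·9/8 + 1·5/4 = 29/16

29/16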